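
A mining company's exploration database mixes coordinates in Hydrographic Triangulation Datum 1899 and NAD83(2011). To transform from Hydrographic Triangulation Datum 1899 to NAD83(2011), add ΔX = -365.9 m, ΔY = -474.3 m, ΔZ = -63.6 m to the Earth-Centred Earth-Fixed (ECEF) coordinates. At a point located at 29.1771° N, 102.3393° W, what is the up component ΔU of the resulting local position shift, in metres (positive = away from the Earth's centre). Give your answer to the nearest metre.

At φ = 29.1771°, λ = -102.3393°: sin φ = 0.487511, cos φ = 0.873117, sin λ = -0.976899, cos λ = -0.213701.
ΔU = cos φ cos λ·ΔX + cos φ sin λ·ΔY + sin φ·ΔZ = (0.873117)(-0.213701)(-365.9) + (0.873117)(-0.976899)(-474.3) + (0.487511)(-63.6) = 441.82 m.

ΔU = 442 m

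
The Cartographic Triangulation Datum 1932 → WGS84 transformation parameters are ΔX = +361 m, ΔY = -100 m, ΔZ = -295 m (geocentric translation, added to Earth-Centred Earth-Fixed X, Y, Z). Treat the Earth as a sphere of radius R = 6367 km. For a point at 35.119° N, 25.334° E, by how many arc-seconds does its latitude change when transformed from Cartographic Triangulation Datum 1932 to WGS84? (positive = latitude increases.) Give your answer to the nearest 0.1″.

Δφ = -13.1″

sin φ = 0.575277, cos φ = 0.817959, sin λ = 0.427894, cos λ = 0.903829.
North component: ΔN = −sin φ cos λ·ΔX − sin φ sin λ·ΔY + cos φ·ΔZ = −(0.575277)(0.903829)(361) − (0.575277)(0.427894)(-100) + (0.817959)(-295) = -404.38 m.
1° of latitude spans πR/180 = 111125 m, so Δφ = -404.38 / 111125 × 3600 = -13.100″.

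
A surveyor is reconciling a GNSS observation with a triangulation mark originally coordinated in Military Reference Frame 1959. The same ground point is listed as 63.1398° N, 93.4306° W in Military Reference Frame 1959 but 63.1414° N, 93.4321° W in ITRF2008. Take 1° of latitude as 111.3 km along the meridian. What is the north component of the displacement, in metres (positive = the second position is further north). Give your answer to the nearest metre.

Δφ = 63.1414° − 63.1398° = +0.0016°; Δλ = -93.4321° − -93.4306° = -0.0015°.
ΔN = Δφ × 111300 = 178.1 m; ΔE = Δλ × 111300 × cos(63.1398°) = -0.0015 × 111300 × 0.451815 = -75.4 m.

ΔN = 178 m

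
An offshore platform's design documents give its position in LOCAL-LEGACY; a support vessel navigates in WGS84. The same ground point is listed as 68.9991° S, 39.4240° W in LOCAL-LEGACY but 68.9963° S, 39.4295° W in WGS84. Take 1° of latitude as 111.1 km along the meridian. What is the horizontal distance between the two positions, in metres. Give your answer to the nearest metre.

Δφ = -68.9963° − -68.9991° = +0.0028°; Δλ = -39.4295° − -39.4240° = -0.0055°.
ΔN = Δφ × 111100 = 311.1 m; ΔE = Δλ × 111100 × cos(-68.9991°) = -0.0055 × 111100 × 0.358383 = -219.0 m.
Distance = √(ΔE² + ΔN²) = √((-219.0)² + 311.1²) = 380.4 m.

380 m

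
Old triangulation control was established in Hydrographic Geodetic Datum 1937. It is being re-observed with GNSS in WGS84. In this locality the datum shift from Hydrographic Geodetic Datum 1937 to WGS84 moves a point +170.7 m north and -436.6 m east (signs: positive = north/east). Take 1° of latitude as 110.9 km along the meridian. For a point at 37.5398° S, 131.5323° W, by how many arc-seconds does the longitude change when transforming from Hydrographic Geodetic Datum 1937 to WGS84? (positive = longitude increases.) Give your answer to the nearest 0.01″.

At latitude -37.5398°, cos φ = 0.792930.
1° of longitude at this latitude = 110.9 × cos φ = 87.94 km, so Δλ = -436.6 / 87936.0 = -0.0049650° = -17.874″.

Δλ = -17.87″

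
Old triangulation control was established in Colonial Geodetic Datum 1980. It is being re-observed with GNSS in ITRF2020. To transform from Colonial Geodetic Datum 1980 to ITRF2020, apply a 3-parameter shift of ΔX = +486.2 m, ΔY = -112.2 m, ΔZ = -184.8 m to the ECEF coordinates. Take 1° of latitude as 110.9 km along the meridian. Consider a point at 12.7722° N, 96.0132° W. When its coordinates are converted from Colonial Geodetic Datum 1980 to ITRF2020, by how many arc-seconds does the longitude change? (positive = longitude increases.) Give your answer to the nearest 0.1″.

Δλ = 16.5″

sin φ = 0.221075, cos φ = 0.975257, sin λ = -0.994498, cos λ = -0.104758.
East component: ΔE = −sin λ·ΔX + cos λ·ΔY = −(-0.994498)(486.2) + (-0.104758)(-112.2) = 495.28 m.
1° of latitude spans 110900 m; at latitude φ, 1° of longitude spans that × cos φ = 108156.0 m, so Δλ = 495.28 / 108156.0 × 3600 = 16.485″.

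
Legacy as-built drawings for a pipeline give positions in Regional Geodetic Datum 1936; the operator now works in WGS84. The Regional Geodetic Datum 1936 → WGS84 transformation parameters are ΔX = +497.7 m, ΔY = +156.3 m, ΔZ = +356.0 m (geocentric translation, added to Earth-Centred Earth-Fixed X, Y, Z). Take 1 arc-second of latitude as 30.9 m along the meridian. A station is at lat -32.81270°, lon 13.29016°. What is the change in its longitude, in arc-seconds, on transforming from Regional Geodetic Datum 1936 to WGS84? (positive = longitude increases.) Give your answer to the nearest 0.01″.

sin φ = -0.541895, cos φ = 0.840447, sin λ = 0.229883, cos λ = 0.973218.
East component: ΔE = −sin λ·ΔX + cos λ·ΔY = −(0.229883)(497.7) + (0.973218)(156.3) = 37.70 m.
1° of latitude spans 3600 × 30.90 = 111240 m; at latitude φ, 1° of longitude spans that × cos φ = 93491.3 m, so Δλ = 37.70 / 93491.3 × 3600 = 1.452″.

Δλ = 1.45″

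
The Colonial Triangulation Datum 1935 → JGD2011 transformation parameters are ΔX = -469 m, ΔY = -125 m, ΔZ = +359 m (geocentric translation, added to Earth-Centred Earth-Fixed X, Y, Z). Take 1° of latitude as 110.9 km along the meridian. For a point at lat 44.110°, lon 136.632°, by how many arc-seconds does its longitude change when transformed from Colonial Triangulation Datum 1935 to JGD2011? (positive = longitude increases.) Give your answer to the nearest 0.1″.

Δλ = 18.7″

sin φ = 0.696038, cos φ = 0.718005, sin λ = 0.686682, cos λ = -0.726958.
East component: ΔE = −sin λ·ΔX + cos λ·ΔY = −(0.686682)(-469) + (-0.726958)(-125) = 412.92 m.
1° of latitude spans 110900 m; at latitude φ, 1° of longitude spans that × cos φ = 79626.7 m, so Δλ = 412.92 / 79626.7 × 3600 = 18.669″.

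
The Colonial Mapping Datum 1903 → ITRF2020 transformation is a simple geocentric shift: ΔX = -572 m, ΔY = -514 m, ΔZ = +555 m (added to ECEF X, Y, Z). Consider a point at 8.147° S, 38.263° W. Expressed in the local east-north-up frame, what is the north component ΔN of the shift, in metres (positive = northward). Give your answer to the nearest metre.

The local north axis is (−sin φ cos λ, −sin φ sin λ, cos φ), giving ΔN = -63.646 + 45.108 + 549.399 = 530.86 m.

ΔN = 531 m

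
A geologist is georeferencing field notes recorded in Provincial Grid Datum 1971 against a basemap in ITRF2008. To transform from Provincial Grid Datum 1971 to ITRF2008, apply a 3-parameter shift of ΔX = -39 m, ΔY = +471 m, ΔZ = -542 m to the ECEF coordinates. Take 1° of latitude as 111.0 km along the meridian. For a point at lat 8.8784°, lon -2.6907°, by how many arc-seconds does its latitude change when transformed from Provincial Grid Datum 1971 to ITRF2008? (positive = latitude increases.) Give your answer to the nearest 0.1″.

Δφ = -17.1″

sin φ = 0.154338, cos φ = 0.988018, sin λ = -0.046944, cos λ = 0.998898.
North component: ΔN = −sin φ cos λ·ΔX − sin φ sin λ·ΔY + cos φ·ΔZ = −(0.154338)(0.998898)(-39) − (0.154338)(-0.046944)(471) + (0.988018)(-542) = -526.08 m.
1° of latitude spans 111000 m, so Δφ = -526.08 / 111000 × 3600 = -17.062″.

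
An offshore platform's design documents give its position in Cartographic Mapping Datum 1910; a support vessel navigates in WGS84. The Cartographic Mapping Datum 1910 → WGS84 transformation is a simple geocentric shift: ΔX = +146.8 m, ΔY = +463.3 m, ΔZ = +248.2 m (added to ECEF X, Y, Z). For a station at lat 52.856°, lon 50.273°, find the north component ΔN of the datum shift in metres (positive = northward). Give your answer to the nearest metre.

At φ = 52.856°, λ = 50.273°: sin φ = 0.797120, cos φ = 0.603820, sin λ = 0.769098, cos λ = 0.639130.
ΔN = −sin φ cos λ·ΔX − sin φ sin λ·ΔY + cos φ·ΔZ = −(0.797120)(0.639130)(146.8) − (0.797120)(0.769098)(463.3) + (0.603820)(248.2) = -208.95 m.

ΔN = -209 m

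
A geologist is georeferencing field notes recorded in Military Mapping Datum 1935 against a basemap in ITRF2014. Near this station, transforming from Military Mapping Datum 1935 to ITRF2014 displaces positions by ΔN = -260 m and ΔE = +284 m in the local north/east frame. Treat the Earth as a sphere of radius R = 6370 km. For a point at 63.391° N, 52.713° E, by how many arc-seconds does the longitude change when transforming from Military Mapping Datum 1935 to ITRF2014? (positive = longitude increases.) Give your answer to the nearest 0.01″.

At latitude 63.391°, cos φ = 0.447900.
One radian of longitude at latitude φ spans R cos φ, so Δλ = ΔE / (R cos φ) = 284.0 / (6370000 × 0.447900) = 9.9540e-05 rad = 20.532″.

Δλ = 20.53″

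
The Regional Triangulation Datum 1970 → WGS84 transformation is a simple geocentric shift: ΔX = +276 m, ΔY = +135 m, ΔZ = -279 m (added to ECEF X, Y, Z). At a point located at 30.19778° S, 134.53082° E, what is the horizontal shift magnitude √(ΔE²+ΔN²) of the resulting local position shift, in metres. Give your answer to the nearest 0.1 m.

The local east axis at (φ, λ) is (−sin λ, cos λ, 0), so ΔE = −sin(134.53082°)·276 + cos(134.53082°)·135 = -291.43 m.
The local north axis is (−sin φ cos λ, −sin φ sin λ, cos φ), giving ΔN = -97.356 + 48.406 − 241.138 = -290.09 m.
Horizontal magnitude = √(ΔE² + ΔN²) = √((-291.43)² + (-290.09)²) = 411.19 m.

411.2 m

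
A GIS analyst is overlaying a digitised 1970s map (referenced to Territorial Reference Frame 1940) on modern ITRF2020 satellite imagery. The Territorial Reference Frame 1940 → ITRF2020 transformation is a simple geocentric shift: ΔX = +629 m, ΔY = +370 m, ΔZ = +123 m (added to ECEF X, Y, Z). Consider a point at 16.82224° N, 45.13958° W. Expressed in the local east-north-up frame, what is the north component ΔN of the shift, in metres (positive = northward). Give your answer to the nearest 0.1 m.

At φ = 16.82224°, λ = -45.13958°: sin φ = 0.289403, cos φ = 0.957207, sin λ = -0.708827, cos λ = 0.705382.
ΔN = −sin φ cos λ·ΔX − sin φ sin λ·ΔY + cos φ·ΔZ = −(0.289403)(0.705382)(629) − (0.289403)(-0.708827)(370) + (0.957207)(123) = 65.23 m.

ΔN = 65.2 m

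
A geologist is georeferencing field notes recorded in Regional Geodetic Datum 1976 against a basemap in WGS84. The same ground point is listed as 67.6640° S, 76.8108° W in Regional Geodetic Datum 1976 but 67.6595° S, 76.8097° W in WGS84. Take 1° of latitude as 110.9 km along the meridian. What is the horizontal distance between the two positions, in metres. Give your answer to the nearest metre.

Δφ = -67.6595° − -67.6640° = +0.0045°; Δλ = -76.8097° − -76.8108° = +0.0011°.
ΔN = Δφ × 110900 = 499.1 m; ΔE = Δλ × 110900 × cos(-67.6640°) = +0.0011 × 110900 × 0.380037 = 46.4 m.
Distance = √(ΔE² + ΔN²) = √(46.4² + 499.1²) = 501.2 m.

501 m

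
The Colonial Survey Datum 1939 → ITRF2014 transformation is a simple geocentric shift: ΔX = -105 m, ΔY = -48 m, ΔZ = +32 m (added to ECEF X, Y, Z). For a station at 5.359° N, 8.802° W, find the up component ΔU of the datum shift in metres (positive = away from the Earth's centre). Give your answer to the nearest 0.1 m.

ΔU = -93.0 m

At φ = 5.359°, λ = -8.802°: sin φ = 0.093396, cos φ = 0.995629, sin λ = -0.153020, cos λ = 0.988223.
ΔU = cos φ cos λ·ΔX + cos φ sin λ·ΔY + sin φ·ΔZ = (0.995629)(0.988223)(-105) + (0.995629)(-0.153020)(-48) + (0.093396)(32) = -93.01 m.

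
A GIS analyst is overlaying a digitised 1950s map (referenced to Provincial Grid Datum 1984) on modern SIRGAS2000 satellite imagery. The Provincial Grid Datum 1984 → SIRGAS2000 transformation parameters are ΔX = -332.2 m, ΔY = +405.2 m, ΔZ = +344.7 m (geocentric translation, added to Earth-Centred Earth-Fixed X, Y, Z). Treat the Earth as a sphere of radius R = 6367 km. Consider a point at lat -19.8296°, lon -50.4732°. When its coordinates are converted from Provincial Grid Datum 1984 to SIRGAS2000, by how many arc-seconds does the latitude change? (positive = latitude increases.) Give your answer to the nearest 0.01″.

sin φ = -0.339224, cos φ = 0.940706, sin λ = -0.771327, cos λ = 0.636439.
North component: ΔN = −sin φ cos λ·ΔX − sin φ sin λ·ΔY + cos φ·ΔZ = −(-0.339224)(0.636439)(-332.2) − (-0.339224)(-0.771327)(405.2) + (0.940706)(344.7) = 146.52 m.
1° of latitude spans πR/180 = 111125 m, so Δφ = 146.52 / 111125 × 3600 = 4.747″.

Δφ = 4.75″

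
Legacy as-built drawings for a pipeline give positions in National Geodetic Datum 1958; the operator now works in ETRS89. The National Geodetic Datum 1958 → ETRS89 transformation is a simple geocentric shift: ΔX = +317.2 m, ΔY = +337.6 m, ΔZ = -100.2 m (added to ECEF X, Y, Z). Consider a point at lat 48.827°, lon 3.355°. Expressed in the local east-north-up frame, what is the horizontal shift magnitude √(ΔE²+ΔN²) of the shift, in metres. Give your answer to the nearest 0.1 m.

450.9 m

At φ = 48.827°, λ = 3.355°: sin φ = 0.752725, cos φ = 0.658335, sin λ = 0.058522, cos λ = 0.998286.
ΔE = −sin λ·ΔX + cos λ·ΔY = −(0.058522)·(317.2) + (0.998286)·(337.6) = 318.46 m.
ΔN = −sin φ cos λ·ΔX − sin φ sin λ·ΔY + cos φ·ΔZ = −(0.752725)(0.998286)(317.2) − (0.752725)(0.058522)(337.6) + (0.658335)(-100.2) = -319.19 m.
Horizontal magnitude = √(ΔE² + ΔN²) = √(318.46² + (-319.19)²) = 450.89 m.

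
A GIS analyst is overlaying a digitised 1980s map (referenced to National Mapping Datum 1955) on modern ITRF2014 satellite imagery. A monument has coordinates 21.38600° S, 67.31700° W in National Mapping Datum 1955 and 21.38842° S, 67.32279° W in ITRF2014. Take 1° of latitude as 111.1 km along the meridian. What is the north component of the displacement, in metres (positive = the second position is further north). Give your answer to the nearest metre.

ΔN = -269 m

Δφ = -21.38842° − -21.38600° = -0.00242°; Δλ = -67.32279° − -67.31700° = -0.00579°.
ΔN = Δφ × 111100 = -268.9 m; ΔE = Δλ × 111100 × cos(-21.38600°) = -0.00579 × 111100 × 0.931145 = -599.0 m.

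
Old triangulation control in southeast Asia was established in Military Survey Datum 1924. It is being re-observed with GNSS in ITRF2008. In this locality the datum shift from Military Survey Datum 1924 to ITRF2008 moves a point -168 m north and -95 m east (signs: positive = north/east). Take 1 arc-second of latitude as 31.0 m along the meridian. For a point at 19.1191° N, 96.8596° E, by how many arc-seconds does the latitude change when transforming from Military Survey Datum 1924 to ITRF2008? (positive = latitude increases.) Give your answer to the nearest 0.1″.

Δφ = -5.4″

1″ of latitude = 31.00 m, so Δφ = -168.0 / 31.00 = -5.419″.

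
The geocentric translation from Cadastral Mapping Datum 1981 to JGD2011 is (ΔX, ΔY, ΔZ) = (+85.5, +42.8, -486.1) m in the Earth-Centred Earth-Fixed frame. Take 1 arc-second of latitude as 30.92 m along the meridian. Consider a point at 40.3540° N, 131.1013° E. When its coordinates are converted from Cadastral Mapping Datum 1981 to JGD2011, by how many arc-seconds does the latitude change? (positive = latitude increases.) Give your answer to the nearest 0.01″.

sin φ = 0.647508, cos φ = 0.762058, sin λ = 0.753548, cos λ = -0.657392.
North component: ΔN = −sin φ cos λ·ΔX − sin φ sin λ·ΔY + cos φ·ΔZ = −(0.647508)(-0.657392)(85.5) − (0.647508)(0.753548)(42.8) + (0.762058)(-486.1) = -354.93 m.
1° of latitude spans 3600 × 30.92 = 111312 m, so Δφ = -354.93 / 111312 × 3600 = -11.479″.

Δφ = -11.48″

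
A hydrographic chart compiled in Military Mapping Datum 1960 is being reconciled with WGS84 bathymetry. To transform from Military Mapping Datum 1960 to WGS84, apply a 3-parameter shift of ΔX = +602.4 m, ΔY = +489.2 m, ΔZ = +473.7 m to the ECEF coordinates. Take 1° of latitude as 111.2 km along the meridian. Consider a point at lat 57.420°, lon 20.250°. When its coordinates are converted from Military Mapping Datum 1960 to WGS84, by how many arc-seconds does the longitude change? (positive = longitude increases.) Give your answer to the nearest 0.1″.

sin φ = 0.842640, cos φ = 0.538477, sin λ = 0.346117, cos λ = 0.938191.
East component: ΔE = −sin λ·ΔX + cos λ·ΔY = −(0.346117)(602.4) + (0.938191)(489.2) = 250.46 m.
1° of latitude spans 111200 m; at latitude φ, 1° of longitude spans that × cos φ = 59878.6 m, so Δλ = 250.46 / 59878.6 × 3600 = 15.058″.

Δλ = 15.1″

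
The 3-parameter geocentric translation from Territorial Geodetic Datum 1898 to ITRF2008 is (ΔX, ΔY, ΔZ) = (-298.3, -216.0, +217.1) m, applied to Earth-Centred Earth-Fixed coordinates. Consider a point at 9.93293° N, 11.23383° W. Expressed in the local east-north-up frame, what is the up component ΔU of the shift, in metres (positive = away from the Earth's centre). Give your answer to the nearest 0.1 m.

At φ = 9.93293°, λ = -11.23383°: sin φ = 0.172495, cos φ = 0.985010, sin λ = -0.194814, cos λ = 0.980840.
ΔU = cos φ cos λ·ΔX + cos φ sin λ·ΔY + sin φ·ΔZ = (0.985010)(0.980840)(-298.3) + (0.985010)(-0.194814)(-216.0) + (0.172495)(217.1) = -209.30 m.

ΔU = -209.3 m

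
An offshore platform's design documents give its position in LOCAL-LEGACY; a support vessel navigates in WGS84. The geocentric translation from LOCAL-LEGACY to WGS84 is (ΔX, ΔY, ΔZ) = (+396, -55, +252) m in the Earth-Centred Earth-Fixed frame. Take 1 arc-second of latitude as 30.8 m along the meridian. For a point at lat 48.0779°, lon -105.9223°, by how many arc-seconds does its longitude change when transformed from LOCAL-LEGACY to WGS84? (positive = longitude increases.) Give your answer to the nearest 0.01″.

sin φ = 0.744054, cos φ = 0.668120, sin λ = -0.961635, cos λ = -0.274334.
East component: ΔE = −sin λ·ΔX + cos λ·ΔY = −(-0.961635)(396) + (-0.274334)(-55) = 395.90 m.
1° of latitude spans 3600 × 30.80 = 110880 m; at latitude φ, 1° of longitude spans that × cos φ = 74081.1 m, so Δλ = 395.90 / 74081.1 × 3600 = 19.239″.

Δλ = 19.24″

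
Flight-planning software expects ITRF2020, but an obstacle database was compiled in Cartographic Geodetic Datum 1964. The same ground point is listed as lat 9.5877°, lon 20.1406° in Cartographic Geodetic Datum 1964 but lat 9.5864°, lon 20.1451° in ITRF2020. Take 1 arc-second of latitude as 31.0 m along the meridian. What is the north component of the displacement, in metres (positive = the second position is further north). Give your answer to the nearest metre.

ΔN = -145 m

Δφ = 9.5864° − 9.5877° = -0.0013°; Δλ = 20.1451° − 20.1406° = +0.0045°.
1° of latitude = 3600 × 31.00 = 111600 m.
ΔN = Δφ × 111600 = -145.1 m; ΔE = Δλ × 111600 × cos(9.5877°) = +0.0045 × 111600 × 0.986032 = 495.2 m.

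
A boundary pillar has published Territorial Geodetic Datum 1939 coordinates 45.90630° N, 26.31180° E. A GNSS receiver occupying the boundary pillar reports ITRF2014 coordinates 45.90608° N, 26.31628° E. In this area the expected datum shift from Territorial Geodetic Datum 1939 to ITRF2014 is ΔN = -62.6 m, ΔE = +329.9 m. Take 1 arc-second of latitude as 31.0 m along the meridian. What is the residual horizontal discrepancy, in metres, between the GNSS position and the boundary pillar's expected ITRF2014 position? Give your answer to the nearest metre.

42 m

Observed coordinate differences: Δφ = -0.00022°, Δλ = +0.00448°.
Converting to metres (1° lat = 111600 m, cos φ = 0.695834): observed ΔN = -24.6 m, observed ΔE = 347.9 m.
Subtracting the expected shift leaves a residual of -24.6 − (-62.6) = 38.0 m north and 347.9 − (329.9) = 18.0 m east.
Residual distance = √(38.0² + 18.0²) = 42.1 m.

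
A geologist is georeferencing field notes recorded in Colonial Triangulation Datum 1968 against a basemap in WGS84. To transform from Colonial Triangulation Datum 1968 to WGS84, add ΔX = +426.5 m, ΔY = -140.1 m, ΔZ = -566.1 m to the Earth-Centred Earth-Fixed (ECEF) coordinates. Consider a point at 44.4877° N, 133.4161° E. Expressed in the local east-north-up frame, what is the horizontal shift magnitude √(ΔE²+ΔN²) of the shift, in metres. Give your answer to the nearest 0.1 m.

248.5 m

At φ = 44.4877°, λ = 133.4161°: sin φ = 0.700756, cos φ = 0.713401, sin λ = 0.726382, cos λ = -0.687292.
ΔE = −sin λ·ΔX + cos λ·ΔY = −(0.726382)·(426.5) + (-0.687292)·(-140.1) = -213.51 m.
ΔN = −sin φ cos λ·ΔX − sin φ sin λ·ΔY + cos φ·ΔZ = −(0.700756)(-0.687292)(426.5) − (0.700756)(0.726382)(-140.1) + (0.713401)(-566.1) = -127.13 m.
Horizontal magnitude = √(ΔE² + ΔN²) = √((-213.51)² + (-127.13)²) = 248.49 m.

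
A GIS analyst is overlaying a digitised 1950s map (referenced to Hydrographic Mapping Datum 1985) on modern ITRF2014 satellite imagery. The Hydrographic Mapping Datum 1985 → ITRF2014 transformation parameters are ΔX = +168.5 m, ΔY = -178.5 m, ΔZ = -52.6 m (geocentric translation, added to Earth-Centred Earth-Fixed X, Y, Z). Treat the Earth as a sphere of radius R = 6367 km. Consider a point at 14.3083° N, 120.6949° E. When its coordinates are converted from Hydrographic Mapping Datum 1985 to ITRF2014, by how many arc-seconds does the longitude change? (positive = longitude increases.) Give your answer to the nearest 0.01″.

Δλ = -1.80″

sin φ = 0.247139, cos φ = 0.968980, sin λ = 0.859898, cos λ = -0.510466.
East component: ΔE = −sin λ·ΔX + cos λ·ΔY = −(0.859898)(168.5) + (-0.510466)(-178.5) = -53.77 m.
1° of latitude spans πR/180 = 111125 m; at latitude φ, 1° of longitude spans that × cos φ = 107678.0 m, so Δλ = -53.77 / 107678.0 × 3600 = -1.798″.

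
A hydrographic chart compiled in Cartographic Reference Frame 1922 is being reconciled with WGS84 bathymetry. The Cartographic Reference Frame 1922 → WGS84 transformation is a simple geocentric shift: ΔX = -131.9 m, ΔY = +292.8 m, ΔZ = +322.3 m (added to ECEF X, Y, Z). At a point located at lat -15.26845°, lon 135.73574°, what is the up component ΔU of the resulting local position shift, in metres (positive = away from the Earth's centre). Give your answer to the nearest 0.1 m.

The local up (radial) axis is (cos φ cos λ, cos φ sin λ, sin φ), giving ΔU = 91.123 + 197.152 − 84.875 = 203.40 m.

ΔU = 203.4 m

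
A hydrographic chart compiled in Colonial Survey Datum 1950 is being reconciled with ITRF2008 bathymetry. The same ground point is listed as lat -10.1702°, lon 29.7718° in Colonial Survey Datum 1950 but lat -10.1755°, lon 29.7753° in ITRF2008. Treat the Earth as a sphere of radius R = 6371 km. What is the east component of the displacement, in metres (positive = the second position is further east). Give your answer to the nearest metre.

ΔE = 383 m

Δφ = -10.1755° − -10.1702° = -0.0053°; Δλ = 29.7753° − 29.7718° = +0.0035°.
1° along a meridian = πR/180 = 111195 m.
ΔN = Δφ × 111195 = -589.3 m; ΔE = Δλ × 111195 × cos(-10.1702°) = +0.0035 × 111195 × 0.984288 = 383.1 m.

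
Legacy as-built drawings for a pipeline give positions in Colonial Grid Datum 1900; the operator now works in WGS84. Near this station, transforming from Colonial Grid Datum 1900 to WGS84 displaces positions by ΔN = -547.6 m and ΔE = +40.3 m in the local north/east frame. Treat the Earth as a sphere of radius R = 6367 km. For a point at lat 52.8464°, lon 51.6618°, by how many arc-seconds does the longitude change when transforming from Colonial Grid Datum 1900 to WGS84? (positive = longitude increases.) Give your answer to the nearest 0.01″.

Δλ = 2.16″

At latitude 52.8464°, cos φ = 0.603954.
One radian of longitude at latitude φ spans R cos φ, so Δλ = ΔE / (R cos φ) = 40.3 / (6367000 × 0.603954) = 1.0480e-05 rad = 2.162″.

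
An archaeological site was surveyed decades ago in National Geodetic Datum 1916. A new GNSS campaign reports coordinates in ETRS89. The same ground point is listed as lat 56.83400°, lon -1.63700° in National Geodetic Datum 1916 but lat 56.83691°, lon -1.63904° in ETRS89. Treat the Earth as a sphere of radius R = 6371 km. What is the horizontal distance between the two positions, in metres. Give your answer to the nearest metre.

347 m

Δφ = 56.83691° − 56.83400° = +0.00291°; Δλ = -1.63904° − -1.63700° = -0.00204°.
1° along a meridian = πR/180 = 111195 m.
ΔN = Δφ × 111195 = 323.6 m; ΔE = Δλ × 111195 × cos(56.83400°) = -0.00204 × 111195 × 0.547067 = -124.1 m.
Distance = √(ΔE² + ΔN²) = √((-124.1)² + 323.6²) = 346.6 m.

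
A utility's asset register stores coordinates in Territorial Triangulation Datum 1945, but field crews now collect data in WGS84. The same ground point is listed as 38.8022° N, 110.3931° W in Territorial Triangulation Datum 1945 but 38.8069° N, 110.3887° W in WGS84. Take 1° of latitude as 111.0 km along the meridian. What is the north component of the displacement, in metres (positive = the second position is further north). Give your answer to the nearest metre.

ΔN = 522 m

Δφ = 38.8069° − 38.8022° = +0.0047°; Δλ = -110.3887° − -110.3931° = +0.0044°.
ΔN = Δφ × 111000 = 521.7 m; ΔE = Δλ × 111000 × cos(38.8022°) = +0.0044 × 111000 × 0.779314 = 380.6 m.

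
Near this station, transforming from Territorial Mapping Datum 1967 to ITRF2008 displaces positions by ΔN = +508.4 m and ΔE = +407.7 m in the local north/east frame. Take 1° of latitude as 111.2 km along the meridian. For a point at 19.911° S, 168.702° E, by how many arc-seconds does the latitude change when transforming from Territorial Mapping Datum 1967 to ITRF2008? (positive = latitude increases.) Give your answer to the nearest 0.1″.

1° of latitude = 111.2 km, so Δφ = 508.4 / 111200 = 0.0045719° = 16.459″.

Δφ = 16.5″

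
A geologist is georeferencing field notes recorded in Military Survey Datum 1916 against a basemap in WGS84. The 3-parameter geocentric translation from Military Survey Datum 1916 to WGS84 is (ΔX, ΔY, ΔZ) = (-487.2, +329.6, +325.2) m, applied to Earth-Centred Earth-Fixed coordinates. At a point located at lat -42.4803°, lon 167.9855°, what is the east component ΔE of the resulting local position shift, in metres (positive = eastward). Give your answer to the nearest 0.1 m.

The local east axis at (φ, λ) is (−sin λ, cos λ, 0), so ΔE = −sin(167.9855°)·(-487.2) + cos(167.9855°)·329.6 = -220.96 m.

ΔE = -221.0 m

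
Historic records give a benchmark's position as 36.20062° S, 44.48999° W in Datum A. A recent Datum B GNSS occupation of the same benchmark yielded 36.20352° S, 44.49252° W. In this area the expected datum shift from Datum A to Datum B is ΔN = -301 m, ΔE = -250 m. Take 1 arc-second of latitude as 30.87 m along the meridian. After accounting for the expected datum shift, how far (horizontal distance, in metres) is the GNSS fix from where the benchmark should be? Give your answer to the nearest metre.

Observed coordinate differences: Δφ = -0.00290°, Δλ = -0.00253°.
Converting to metres (1° lat = 111132 m, cos φ = 0.806954): observed ΔN = -322.3 m, observed ΔE = -226.9 m.
Subtracting the expected shift leaves a residual of -322.3 − (-301) = -21.3 m north and -226.9 − (-250) = 23.1 m east.
Residual distance = √((-21.3)² + 23.1²) = 31.4 m.

31 m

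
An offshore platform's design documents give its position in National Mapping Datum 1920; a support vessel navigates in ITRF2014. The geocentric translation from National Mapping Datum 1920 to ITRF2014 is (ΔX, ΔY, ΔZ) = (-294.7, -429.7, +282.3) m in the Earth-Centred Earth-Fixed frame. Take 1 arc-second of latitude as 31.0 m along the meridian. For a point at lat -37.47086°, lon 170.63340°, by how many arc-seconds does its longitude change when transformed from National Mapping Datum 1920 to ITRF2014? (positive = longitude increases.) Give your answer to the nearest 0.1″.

Δλ = 19.2″

sin φ = -0.608358, cos φ = 0.793663, sin λ = 0.162751, cos λ = -0.986667.
East component: ΔE = −sin λ·ΔX + cos λ·ΔY = −(0.162751)(-294.7) + (-0.986667)(-429.7) = 471.93 m.
1° of latitude spans 3600 × 31.00 = 111600 m; at latitude φ, 1° of longitude spans that × cos φ = 88572.8 m, so Δλ = 471.93 / 88572.8 × 3600 = 19.182″.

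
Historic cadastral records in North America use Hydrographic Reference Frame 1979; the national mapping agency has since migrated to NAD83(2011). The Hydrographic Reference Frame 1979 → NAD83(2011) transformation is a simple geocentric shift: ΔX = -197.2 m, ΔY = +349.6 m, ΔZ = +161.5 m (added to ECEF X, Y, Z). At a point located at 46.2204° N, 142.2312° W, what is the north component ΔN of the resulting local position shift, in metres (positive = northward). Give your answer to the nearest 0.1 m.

ΔN = 153.8 m

The local north axis is (−sin φ cos λ, −sin φ sin λ, cos φ), giving ΔN = -112.550 + 154.597 + 111.740 = 153.79 m.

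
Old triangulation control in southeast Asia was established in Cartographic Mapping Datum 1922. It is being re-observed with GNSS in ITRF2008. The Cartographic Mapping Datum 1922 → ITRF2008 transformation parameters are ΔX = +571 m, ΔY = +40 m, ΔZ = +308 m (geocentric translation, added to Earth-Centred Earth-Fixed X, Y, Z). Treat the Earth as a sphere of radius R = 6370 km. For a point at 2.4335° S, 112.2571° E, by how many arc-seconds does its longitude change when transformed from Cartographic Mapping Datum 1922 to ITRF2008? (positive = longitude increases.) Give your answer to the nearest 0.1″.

sin φ = -0.042460, cos φ = 0.999098, sin λ = 0.925494, cos λ = -0.378763.
East component: ΔE = −sin λ·ΔX + cos λ·ΔY = −(0.925494)(571) + (-0.378763)(40) = -543.61 m.
1° of latitude spans πR/180 = 111177 m; at latitude φ, 1° of longitude spans that × cos φ = 111077.2 m, so Δλ = -543.61 / 111077.2 × 3600 = -17.618″.

Δλ = -17.6″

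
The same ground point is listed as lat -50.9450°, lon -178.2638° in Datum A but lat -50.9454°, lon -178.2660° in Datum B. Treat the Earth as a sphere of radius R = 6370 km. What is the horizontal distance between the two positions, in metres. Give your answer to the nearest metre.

Δφ = -50.9454° − -50.9450° = -0.0004°; Δλ = -178.2660° − -178.2638° = -0.0022°.
1° along a meridian = πR/180 = 111177 m.
ΔN = Δφ × 111177 = -44.5 m; ΔE = Δλ × 111177 × cos(-50.9450°) = -0.0022 × 111177 × 0.630066 = -154.1 m.
Distance = √(ΔE² + ΔN²) = √((-154.1)² + (-44.5)²) = 160.4 m.

160 m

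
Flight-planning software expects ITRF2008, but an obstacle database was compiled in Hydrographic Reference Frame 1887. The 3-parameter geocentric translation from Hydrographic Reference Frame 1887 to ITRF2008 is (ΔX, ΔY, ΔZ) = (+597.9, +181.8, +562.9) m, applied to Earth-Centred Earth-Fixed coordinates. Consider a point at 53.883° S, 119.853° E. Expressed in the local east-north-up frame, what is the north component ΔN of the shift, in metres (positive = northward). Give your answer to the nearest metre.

ΔN = 219 m

At φ = -53.883°, λ = 119.853°: sin φ = -0.807815, cos φ = 0.589436, sin λ = 0.867305, cos λ = -0.497776.
ΔN = −sin φ cos λ·ΔX − sin φ sin λ·ΔY + cos φ·ΔZ = −(-0.807815)(-0.497776)(597.9) − (-0.807815)(0.867305)(181.8) + (0.589436)(562.9) = 218.74 m.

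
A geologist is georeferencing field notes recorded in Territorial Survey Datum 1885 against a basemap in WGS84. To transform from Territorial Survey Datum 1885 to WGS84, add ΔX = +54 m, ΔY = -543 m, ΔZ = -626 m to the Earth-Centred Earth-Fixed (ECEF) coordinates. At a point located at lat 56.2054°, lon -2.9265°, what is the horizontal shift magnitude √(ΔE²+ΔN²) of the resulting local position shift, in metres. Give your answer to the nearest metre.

681 m

At φ = 56.2054°, λ = -2.9265°: sin φ = 0.831037, cos φ = 0.556217, sin λ = -0.051055, cos λ = 0.998696.
ΔE = −sin λ·ΔX + cos λ·ΔY = −(-0.051055)·(54) + (0.998696)·(-543) = -539.53 m.
ΔN = −sin φ cos λ·ΔX − sin φ sin λ·ΔY + cos φ·ΔZ = −(0.831037)(0.998696)(54) − (0.831037)(-0.051055)(-543) + (0.556217)(-626) = -416.05 m.
Horizontal magnitude = √(ΔE² + ΔN²) = √((-539.53)² + (-416.05)²) = 681.32 m.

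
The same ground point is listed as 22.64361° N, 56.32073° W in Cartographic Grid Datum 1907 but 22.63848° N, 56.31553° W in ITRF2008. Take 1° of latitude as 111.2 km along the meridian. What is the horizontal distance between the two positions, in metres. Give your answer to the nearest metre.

Δφ = 22.63848° − 22.64361° = -0.00513°; Δλ = -56.31553° − -56.32073° = +0.00520°.
ΔN = Δφ × 111200 = -570.5 m; ΔE = Δλ × 111200 × cos(22.64361°) = +0.00520 × 111200 × 0.922917 = 533.7 m.
Distance = √(ΔE² + ΔN²) = √(533.7² + (-570.5)²) = 781.2 m.

781 m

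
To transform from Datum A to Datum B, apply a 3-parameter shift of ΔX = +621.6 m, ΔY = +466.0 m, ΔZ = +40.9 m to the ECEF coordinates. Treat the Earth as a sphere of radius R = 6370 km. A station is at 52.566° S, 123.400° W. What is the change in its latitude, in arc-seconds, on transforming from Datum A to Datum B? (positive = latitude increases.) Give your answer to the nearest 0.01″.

sin φ = -0.794054, cos φ = 0.607847, sin λ = -0.834848, cos λ = -0.550481.
North component: ΔN = −sin φ cos λ·ΔX − sin φ sin λ·ΔY + cos φ·ΔZ = −(-0.794054)(-0.550481)(621.6) − (-0.794054)(-0.834848)(466.0) + (0.607847)(40.9) = -555.77 m.
1° of latitude spans πR/180 = 111177 m, so Δφ = -555.77 / 111177 × 3600 = -17.996″.

Δφ = -18.00″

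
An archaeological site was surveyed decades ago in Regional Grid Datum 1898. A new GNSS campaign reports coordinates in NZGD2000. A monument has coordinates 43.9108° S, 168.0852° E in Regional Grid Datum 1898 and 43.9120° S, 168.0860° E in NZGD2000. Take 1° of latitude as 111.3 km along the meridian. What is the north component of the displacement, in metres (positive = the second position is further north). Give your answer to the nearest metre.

ΔN = -134 m

Δφ = -43.9120° − -43.9108° = -0.0012°; Δλ = 168.0860° − 168.0852° = +0.0008°.
ΔN = Δφ × 111300 = -133.6 m; ΔE = Δλ × 111300 × cos(-43.9108°) = +0.0008 × 111300 × 0.720420 = 64.1 m.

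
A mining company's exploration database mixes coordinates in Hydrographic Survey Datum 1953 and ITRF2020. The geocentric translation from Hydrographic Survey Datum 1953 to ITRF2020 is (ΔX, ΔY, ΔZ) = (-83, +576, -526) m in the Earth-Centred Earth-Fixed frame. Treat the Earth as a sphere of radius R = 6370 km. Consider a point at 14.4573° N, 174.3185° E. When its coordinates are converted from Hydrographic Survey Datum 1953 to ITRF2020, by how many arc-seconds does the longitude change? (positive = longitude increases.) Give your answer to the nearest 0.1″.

Δλ = -18.9″

sin φ = 0.249658, cos φ = 0.968334, sin λ = 0.098998, cos λ = -0.995088.
East component: ΔE = −sin λ·ΔX + cos λ·ΔY = −(0.098998)(-83) + (-0.995088)(576) = -564.95 m.
1° of latitude spans πR/180 = 111177 m; at latitude φ, 1° of longitude spans that × cos φ = 107656.9 m, so Δλ = -564.95 / 107656.9 × 3600 = -18.892″.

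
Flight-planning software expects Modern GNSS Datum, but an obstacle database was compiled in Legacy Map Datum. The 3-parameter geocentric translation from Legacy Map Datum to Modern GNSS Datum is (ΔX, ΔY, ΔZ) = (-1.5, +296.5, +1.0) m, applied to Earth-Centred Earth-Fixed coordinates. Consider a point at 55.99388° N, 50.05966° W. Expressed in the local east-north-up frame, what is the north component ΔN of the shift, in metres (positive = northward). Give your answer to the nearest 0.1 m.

At φ = 55.99388°, λ = -50.05966°: sin φ = 0.828978, cos φ = 0.559281, sin λ = -0.766713, cos λ = 0.641990.
ΔN = −sin φ cos λ·ΔX − sin φ sin λ·ΔY + cos φ·ΔZ = −(0.828978)(0.641990)(-1.5) − (0.828978)(-0.766713)(296.5) + (0.559281)(1.0) = 189.81 m.

ΔN = 189.8 m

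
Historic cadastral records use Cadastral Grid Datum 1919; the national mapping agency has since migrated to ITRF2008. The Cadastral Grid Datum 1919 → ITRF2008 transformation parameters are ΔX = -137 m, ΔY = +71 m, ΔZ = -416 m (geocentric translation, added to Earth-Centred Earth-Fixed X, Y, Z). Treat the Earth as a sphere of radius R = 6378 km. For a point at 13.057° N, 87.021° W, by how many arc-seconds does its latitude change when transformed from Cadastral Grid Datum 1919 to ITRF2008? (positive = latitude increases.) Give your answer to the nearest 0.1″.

Δφ = -12.5″

sin φ = 0.225920, cos φ = 0.974146, sin λ = -0.998649, cos λ = 0.051970.
North component: ΔN = −sin φ cos λ·ΔX − sin φ sin λ·ΔY + cos φ·ΔZ = −(0.225920)(0.051970)(-137) − (0.225920)(-0.998649)(71) + (0.974146)(-416) = -387.62 m.
1° of latitude spans πR/180 = 111317 m, so Δφ = -387.62 / 111317 × 3600 = -12.536″.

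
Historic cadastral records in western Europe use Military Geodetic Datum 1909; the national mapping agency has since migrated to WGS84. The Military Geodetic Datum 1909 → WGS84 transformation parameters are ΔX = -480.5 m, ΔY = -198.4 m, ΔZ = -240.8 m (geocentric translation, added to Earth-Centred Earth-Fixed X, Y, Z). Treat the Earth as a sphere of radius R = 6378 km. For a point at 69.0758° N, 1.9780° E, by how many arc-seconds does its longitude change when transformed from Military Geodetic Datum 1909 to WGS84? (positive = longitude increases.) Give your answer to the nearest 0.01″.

Δλ = -16.45″

sin φ = 0.934054, cos φ = 0.357133, sin λ = 0.034516, cos λ = 0.999404.
East component: ΔE = −sin λ·ΔX + cos λ·ΔY = −(0.034516)(-480.5) + (0.999404)(-198.4) = -181.70 m.
1° of latitude spans πR/180 = 111317 m; at latitude φ, 1° of longitude spans that × cos φ = 39755.0 m, so Δλ = -181.70 / 39755.0 × 3600 = -16.454″.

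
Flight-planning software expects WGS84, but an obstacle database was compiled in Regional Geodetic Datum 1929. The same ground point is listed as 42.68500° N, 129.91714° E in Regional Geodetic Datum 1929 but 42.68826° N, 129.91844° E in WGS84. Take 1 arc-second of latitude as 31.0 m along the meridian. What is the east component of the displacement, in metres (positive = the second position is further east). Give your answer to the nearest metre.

Δφ = 42.68826° − 42.68500° = +0.00326°; Δλ = 129.91844° − 129.91714° = +0.00130°.
1° of latitude = 3600 × 31.00 = 111600 m.
ΔN = Δφ × 111600 = 363.8 m; ΔE = Δλ × 111600 × cos(42.68500°) = +0.00130 × 111600 × 0.735092 = 106.6 m.

ΔE = 107 m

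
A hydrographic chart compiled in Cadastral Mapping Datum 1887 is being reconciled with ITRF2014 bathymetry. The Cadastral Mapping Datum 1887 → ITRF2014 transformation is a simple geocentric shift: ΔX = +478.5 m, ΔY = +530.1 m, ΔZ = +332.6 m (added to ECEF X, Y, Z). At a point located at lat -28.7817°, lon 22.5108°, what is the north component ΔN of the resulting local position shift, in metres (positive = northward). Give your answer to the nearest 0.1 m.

ΔN = 602.1 m

The local north axis is (−sin φ cos λ, −sin φ sin λ, cos φ), giving ΔN = 212.832 + 97.716 + 291.511 = 602.06 m.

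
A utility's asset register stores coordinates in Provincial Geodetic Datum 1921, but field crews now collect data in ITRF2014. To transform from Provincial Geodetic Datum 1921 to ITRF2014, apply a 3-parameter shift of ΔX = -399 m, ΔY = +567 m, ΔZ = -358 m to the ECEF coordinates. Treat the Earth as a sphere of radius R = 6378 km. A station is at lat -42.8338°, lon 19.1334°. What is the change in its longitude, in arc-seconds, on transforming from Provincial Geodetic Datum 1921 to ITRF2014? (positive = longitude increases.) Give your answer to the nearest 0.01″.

Δλ = 29.39″

sin φ = -0.679874, cos φ = 0.733329, sin λ = 0.327769, cos λ = 0.944758.
East component: ΔE = −sin λ·ΔX + cos λ·ΔY = −(0.327769)(-399) + (0.944758)(567) = 666.46 m.
1° of latitude spans πR/180 = 111317 m; at latitude φ, 1° of longitude spans that × cos φ = 81632.0 m, so Δλ = 666.46 / 81632.0 × 3600 = 29.391″.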